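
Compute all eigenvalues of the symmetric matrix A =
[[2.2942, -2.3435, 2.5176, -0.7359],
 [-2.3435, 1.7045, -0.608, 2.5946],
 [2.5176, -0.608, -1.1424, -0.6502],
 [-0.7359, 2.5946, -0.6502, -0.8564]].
sigma(A) ≈ {-3, -2, 1, 6}

A is real symmetric, so its spectrum consists of real eigenvalues. Expanding the characteristic polynomial of the displayed matrix gives
  det(λ I - A) = p(λ) = λ^4 + (-2)λ^3 + (-23)λ^2 + (-12.0018)λ + (35.9971).
Solving p(λ) = 0 yields eigenvalues ≈ -3, -2, 1, 6. (A is shown rounded to 4 decimals, so these recover the underlying integer eigenvalues to within that precision.)
Verification: the trace of A = 2 equals the sum of eigenvalues 2, and det(A) ≈ 35.9971 matches the eigenvalue product 36.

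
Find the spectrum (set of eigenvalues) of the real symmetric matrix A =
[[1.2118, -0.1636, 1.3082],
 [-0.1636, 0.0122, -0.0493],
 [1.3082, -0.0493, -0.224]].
sigma(A) ≈ {-1, 0, 2}

A is real symmetric, so its spectrum consists of real eigenvalues. Expanding the characteristic polynomial of the displayed matrix gives
  det(λ I - A) = p(λ) = λ^3 + (-1)λ^2 + (-2)λ + (0).
Solving p(λ) = 0 yields eigenvalues ≈ -1, 0, 2. (A is shown rounded to 4 decimals, so these recover the underlying integer eigenvalues to within that precision.)
Verification: the trace of A = 1 equals the sum of eigenvalues 1, and det(A) ≈ -0.0000 matches the eigenvalue product 0.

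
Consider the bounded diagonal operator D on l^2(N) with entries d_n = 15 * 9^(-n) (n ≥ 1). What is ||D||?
||D|| = 5/3 (attained at n = 1)

For D diagonal, ||D|| = sup_n |d_n|. The sequence d_n = 15 * 9^(-n) is positive and strictly decreasing (ratio 9^(-1) < 1), so the supremum is d_1 = 15/9 = 5/3. Hence ||D|| = 5/3.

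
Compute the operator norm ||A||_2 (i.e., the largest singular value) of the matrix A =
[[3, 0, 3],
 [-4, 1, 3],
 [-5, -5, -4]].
||A||_2 ≈ 8.8558 (= sqrt(largest eigenvalue of A^T A))

||A||_2 = sigma_max(A) = sqrt(lambda_max(A^T A)). Form the symmetric matrix M = A^T A =
[[50, 21, 17],
 [21, 26, 23],
 [17, 23, 34]].
Its characteristic polynomial (trace, sum of principal 2x2 minors, determinant of M give the coefficients) is
  p(λ) = det(λ I - M) = λ^3 - 110λ^2 + 2625λ - 11664.
No integer candidate from the rational root theorem (±divisors of 11664) is a root, so the roots are irrational. The cubic discriminant is Δ = 5876183808 > 0, so there are three distinct real roots. p(5) = -1164 and p(6) = 342 have opposite signs, so a root lies in (5, 6); Newton's method refines it to λ ≈ 5.7617. p(25) = 836 and p(26) = -198 have opposite signs, so a root lies in (25, 26); Newton's method refines it to λ ≈ 25.8134. p(78) = -1602 and p(79) = 2240 have opposite signs, so a root lies in (78, 79); Newton's method refines it to λ ≈ 78.4249. Check (Vieta): the three roots sum to 110, matching tr M = 110.
So the eigenvalues of A^T A are ≈ 5.7617, 25.8134, 78.4249 (all ≥ 0, as they must be for A^T A). The largest is λ_max ≈ 78.4249, hence ||A||_2 = sqrt(λ_max) ≈ 8.8558.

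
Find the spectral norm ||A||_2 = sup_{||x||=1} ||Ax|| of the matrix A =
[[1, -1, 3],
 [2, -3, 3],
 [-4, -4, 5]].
||A||_2 ≈ 8.4616 (= sqrt(largest eigenvalue of A^T A))

||A||_2 = sigma_max(A) = sqrt(lambda_max(A^T A)). Form the symmetric matrix M = A^T A =
[[21, 9, -11],
 [9, 26, -32],
 [-11, -32, 43]].
Its characteristic polynomial (trace, sum of principal 2x2 minors, determinant of M give the coefficients) is
  p(λ) = det(λ I - M) = λ^3 - 90λ^2 + 1341λ - 1681.
No integer candidate from the rational root theorem (±divisors of 1681) is a root, so the roots are irrational. The cubic discriminant is Δ = 3593843289 > 0, so there are three distinct real roots. p(1) = -429 and p(2) = 649 have opposite signs, so a root lies in (1, 2); Newton's method refines it to λ ≈ 1.3793. p(17) = 19 and p(18) = -871 have opposite signs, so a root lies in (17, 18); Newton's method refines it to λ ≈ 17.0223. p(71) = -2249 and p(72) = 1559 have opposite signs, so a root lies in (71, 72); Newton's method refines it to λ ≈ 71.5985. Check (Vieta): the three roots sum to 90, matching tr M = 90.
So the eigenvalues of A^T A are ≈ 1.3793, 17.0223, 71.5985 (all ≥ 0, as they must be for A^T A). The largest is λ_max ≈ 71.5985, hence ||A||_2 = sqrt(λ_max) ≈ 8.4616.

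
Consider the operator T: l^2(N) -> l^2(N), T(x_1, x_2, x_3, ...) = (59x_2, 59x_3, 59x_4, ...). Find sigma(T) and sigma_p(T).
sigma(T) = closed disk {z in C : |z| ≤ 59}; sigma_p(T) = open disk {z in C : |z| < 59}

Note T = 59·V where V is the unit left shift (V x)_k = x_{k+1}; so sigma(T) = 59·sigma(V) and ||T|| = 59||V||. ||T x||^2 = 3481sum_{k≥2} |x_k|^2 ≤ 3481||x||^2, with equality on {x : x_1 = 0}, so ||T|| = 59. For any lambda with |lambda| < 59, set r = lambda/59 (|r| < 1); the vector x = (1, r, r^2, ...) is in l^2 and satisfies T x = 59(r, r^2, ...) = lambda x, so lambda is an eigenvalue. On the boundary |lambda| = 59 the geometric series diverges, so no l^2 eigenvector exists, but these lambda lie in the approximate point spectrum. Hence sigma(T) is the closed disk of radius 59 and sigma_p(T) is the open disk.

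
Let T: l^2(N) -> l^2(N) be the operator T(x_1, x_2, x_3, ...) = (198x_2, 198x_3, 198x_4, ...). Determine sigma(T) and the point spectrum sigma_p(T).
sigma(T) = closed disk {z in C : |z| ≤ 198}; sigma_p(T) = open disk {z in C : |z| < 198}

Note T = 198·V where V is the unit left shift (V x)_k = x_{k+1}; so sigma(T) = 198·sigma(V) and ||T|| = 198||V||. ||T x||^2 = 39204sum_{k≥2} |x_k|^2 ≤ 39204||x||^2, with equality on {x : x_1 = 0}, so ||T|| = 198. For any lambda with |lambda| < 198, set r = lambda/198 (|r| < 1); the vector x = (1, r, r^2, ...) is in l^2 and satisfies T x = 198(r, r^2, ...) = lambda x, so lambda is an eigenvalue. On the boundary |lambda| = 198 the geometric series diverges, so no l^2 eigenvector exists, but these lambda lie in the approximate point spectrum. Hence sigma(T) is the closed disk of radius 198 and sigma_p(T) is the open disk.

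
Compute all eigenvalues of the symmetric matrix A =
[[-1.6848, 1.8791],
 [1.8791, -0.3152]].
sigma(A) ≈ {-3, 1}

A is real symmetric, so its spectrum consists of real eigenvalues. Expanding the characteristic polynomial of the displayed matrix gives
  det(λ I - A) = p(λ) = λ^2 + (2)λ + (-3).
Solving p(λ) = 0 yields eigenvalues ≈ -3, 1. (A is shown rounded to 4 decimals, so these recover the underlying integer eigenvalues to within that precision.)
Verification: the trace of A = -2 equals the sum of eigenvalues -2, and det(A) ≈ -3.0000 matches the eigenvalue product -3.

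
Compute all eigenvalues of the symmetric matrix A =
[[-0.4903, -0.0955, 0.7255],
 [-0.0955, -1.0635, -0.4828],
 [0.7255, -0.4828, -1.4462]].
sigma(A) ≈ {-2, -1, 0}

A is real symmetric, so its spectrum consists of real eigenvalues. Expanding the characteristic polynomial of the displayed matrix gives
  det(λ I - A) = p(λ) = λ^3 + (3)λ^2 + (2)λ + (0).
Solving p(λ) = 0 yields eigenvalues ≈ -2, -1, 0. (A is shown rounded to 4 decimals, so these recover the underlying integer eigenvalues to within that precision.)
Verification: the trace of A = -3 equals the sum of eigenvalues -3, and det(A) ≈ 0.0001 matches the eigenvalue product 0.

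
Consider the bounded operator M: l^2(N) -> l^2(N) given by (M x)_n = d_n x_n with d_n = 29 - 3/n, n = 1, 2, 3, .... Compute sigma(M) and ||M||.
sigma(M) = {29 - 3/n : n ≥ 1} ∪ {29}; ||M|| = 29

A bounded diagonal operator on l^2 with diagonal entries d_n has spectrum equal to the closure of {d_n : n ≥ 1}: every d_n is an eigenvalue (with eigenvector e_n), so {d_n} ⊂ sigma(M); the spectrum is closed, so its closure is too; and for lambda not in the closure, (M - lambda I) has bounded inverse (the diagonal entries 1/(d_n - lambda) are bounded). For our sequence d_n = 29 - 3/n, n = 1, 2, 3, ...:
  - {d_n} = {29 - 3/n : n ≥ 1}; the only limit point is 29
  - closure = {29 - 3/n : n ≥ 1} ∪ {29}
For the norm: a diagonal operator has ||M|| = sup_n |d_n|. Here d_n = 29 - 3/n increases monotonically from d_1 = 26 toward 29, with all terms in [26, 29); so sup_n |d_n| = 29 (the supremum is the limit, not attained). So ||M|| = 29.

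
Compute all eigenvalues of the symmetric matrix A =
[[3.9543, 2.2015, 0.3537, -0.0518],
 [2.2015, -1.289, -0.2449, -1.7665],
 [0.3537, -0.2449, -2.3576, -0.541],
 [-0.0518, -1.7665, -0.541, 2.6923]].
sigma(A) ≈ {-3, -2, 3, 5}

A is real symmetric, so its spectrum consists of real eigenvalues. Expanding the characteristic polynomial of the displayed matrix gives
  det(λ I - A) = p(λ) = λ^4 + (-3)λ^3 + (-19)λ^2 + (27)λ + (90).
Solving p(λ) = 0 yields eigenvalues ≈ -3, -2, 3, 5. (A is shown rounded to 4 decimals, so these recover the underlying integer eigenvalues to within that precision.)
Verification: the trace of A = 3 equals the sum of eigenvalues 3, and det(A) ≈ 90.0007 matches the eigenvalue product 90.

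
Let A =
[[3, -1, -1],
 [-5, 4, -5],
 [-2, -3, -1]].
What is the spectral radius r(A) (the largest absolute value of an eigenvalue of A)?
r(A) ≈ 6.6305

The eigenvalues of A are the roots of its characteristic polynomial. With M = A (coefficients from the trace, the sum of principal 2x2 minors, and det A):
  p(λ) = det(λ I - M) = λ^3 - 6λ^2 - 17λ + 85.
No integer candidate from the rational root theorem (±divisors of 85) is a root, so the roots are irrational. The cubic discriminant is Δ = 64481 > 0, so there are three distinct real roots. p(-4) = -7 and p(-3) = 55 have opposite signs, so a root lies in (-4, -3); Newton's method refines it to λ ≈ -3.9095. p(3) = 7 and p(4) = -15 have opposite signs, so a root lies in (3, 4); Newton's method refines it to λ ≈ 3.2791. p(6) = -17 and p(7) = 15 have opposite signs, so a root lies in (6, 7); Newton's method refines it to λ ≈ 6.6305. Check (Vieta): the three roots sum to 6, matching tr M = 6.
Thus the eigenvalues (to 4 decimals) are -3.9095 (modulus 3.9095); 3.2791 (modulus 3.2791); 6.6305 (modulus 6.6305). The spectral radius is the largest modulus: r(A) ≈ 6.6305. (Cross-check: r(A) ≤ ||A||_2 ≈ 8.3405; equality holds whenever A is normal, though it can also hold for some non-normal A.)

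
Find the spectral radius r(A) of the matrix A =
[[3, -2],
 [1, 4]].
r(A) = sqrt(14) ≈ 3.7417

The eigenvalues of A are the roots of its characteristic polynomial. With M = A (coefficients from the trace and determinant):
  p(λ) = det(λ I - M) = λ^2 - 7λ + 14.
For λ^2 - 7λ + 14 the discriminant is -7. It is negative, so the roots are the complex-conjugate pair λ = 7/2 ± (sqrt(7)/2) i ≈ 3.5 ± 1.3229i. For a conjugate pair the product of the roots equals the constant term, so |λ|^2 = 14 and |λ| = sqrt(14) ≈ 3.7417.
Thus the eigenvalues (to 4 decimals) are 3.5 ± 1.3229i (modulus 3.7417). The spectral radius is the largest modulus: r(A) = sqrt(14) ≈ 3.7417. (Cross-check: r(A) ≤ ||A||_2 ≈ 4.515; equality holds whenever A is normal, though it can also hold for some non-normal A.)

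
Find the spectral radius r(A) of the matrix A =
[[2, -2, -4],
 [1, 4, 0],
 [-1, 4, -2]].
r(A) ≈ 4.0636

The eigenvalues of A are the roots of its characteristic polynomial. With M = A (coefficients from the trace, the sum of principal 2x2 minors, and det A):
  p(λ) = det(λ I - M) = λ^3 - 4λ^2 - 6λ + 52.
No integer candidate from the rational root theorem (±divisors of 52) is a root, so the roots are irrational. The cubic discriminant is Δ = -35792 < 0, so there is one real root and a complex-conjugate pair. p(-4) = -52 and p(-3) = 7 have opposite signs, so a root lies in (-4, -3); Newton's method refines it to λ ≈ -3.1491. Dividing out (λ - (-3.1491)) leaves approximately λ^2 - 7.1491λ + 16.5128. For λ^2 - 7.1491λ + 16.5128 the discriminant is -14.9423. It is negative, so the remaining roots are the complex-conjugate pair λ ≈ 3.5745 ± 1.9328i. Their product equals the constant term, so |λ|^2 ≈ 16.5128 and |λ| ≈ 4.0636.
Thus the eigenvalues (to 4 decimals) are -3.1491 (modulus 3.1491); 3.5745 ± 1.9328i (modulus 4.0636). The spectral radius is the largest modulus: r(A) ≈ 4.0636. (Cross-check: r(A) ≤ ||A||_2 ≈ 6.0468; equality holds whenever A is normal, though it can also hold for some non-normal A.)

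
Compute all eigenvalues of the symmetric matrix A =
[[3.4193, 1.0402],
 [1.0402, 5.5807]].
sigma(A) ≈ {3, 6}

A is real symmetric, so its spectrum consists of real eigenvalues. Expanding the characteristic polynomial of the displayed matrix gives
  det(λ I - A) = p(λ) = λ^2 + (-9)λ + (18).
Solving p(λ) = 0 yields eigenvalues ≈ 3, 6. (A is shown rounded to 4 decimals, so these recover the underlying integer eigenvalues to within that precision.)
Verification: the trace of A = 9 equals the sum of eigenvalues 9, and det(A) ≈ 18.0001 matches the eigenvalue product 18.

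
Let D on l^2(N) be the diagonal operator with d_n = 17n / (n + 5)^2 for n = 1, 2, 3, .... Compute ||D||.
||D|| = 17/20 (attained at n = 5)

For D diagonal, ||D|| = sup_n |d_n|. Treat f(x) = 17x / (x + 5)^2 for real x > 0. By the quotient rule, f'(x) = 17(5 - x)/(x + 5)^3, which is positive for x < 5 and negative for x > 5. So f has a unique maximum at x = 5, and since 5 is a positive integer, the supremum over n ≥ 1 is attained at n = 5: d_5 = 17·5/(5 + 5)^2 = 17·5/100 = 17/20. Hence ||D|| = 17/20.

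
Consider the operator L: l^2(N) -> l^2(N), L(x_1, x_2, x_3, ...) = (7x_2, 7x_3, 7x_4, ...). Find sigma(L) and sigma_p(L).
sigma(L) = closed disk {z in C : |z| ≤ 7}; sigma_p(L) = open disk {z in C : |z| < 7}

Note L = 7·V where V is the unit left shift (V x)_k = x_{k+1}; so sigma(L) = 7·sigma(V) and ||L|| = 7||V||. ||L x||^2 = 49sum_{k≥2} |x_k|^2 ≤ 49||x||^2, with equality on {x : x_1 = 0}, so ||L|| = 7. For any lambda with |lambda| < 7, set r = lambda/7 (|r| < 1); the vector x = (1, r, r^2, ...) is in l^2 and satisfies L x = 7(r, r^2, ...) = lambda x, so lambda is an eigenvalue. On the boundary |lambda| = 7 the geometric series diverges, so no l^2 eigenvector exists, but these lambda lie in the approximate point spectrum. Hence sigma(L) is the closed disk of radius 7 and sigma_p(L) is the open disk.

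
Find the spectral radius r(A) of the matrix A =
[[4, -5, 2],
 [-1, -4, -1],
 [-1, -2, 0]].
r(A) ≈ 4.9436

The eigenvalues of A are the roots of its characteristic polynomial. With M = A (coefficients from the trace, the sum of principal 2x2 minors, and det A):
  p(λ) = det(λ I - M) = λ^3 - 21λ + 17.
No integer candidate from the rational root theorem (±divisors of 17) is a root, so the roots are irrational. The cubic discriminant is Δ = 29241 > 0, so there are three distinct real roots. p(-5) = -3 and p(-4) = 37 have opposite signs, so a root lies in (-5, -4); Newton's method refines it to λ ≈ -4.9436. p(0) = 17 and p(1) = -3 have opposite signs, so a root lies in (0, 1); Newton's method refines it to λ ≈ 0.8375. p(4) = -3 and p(5) = 37 have opposite signs, so a root lies in (4, 5); Newton's method refines it to λ ≈ 4.1061. Check (Vieta): the three roots sum to 0, matching tr M = 0.
Thus the eigenvalues (to 4 decimals) are -4.9436 (modulus 4.9436); 0.8375 (modulus 0.8375); 4.1061 (modulus 4.1061). The spectral radius is the largest modulus: r(A) ≈ 4.9436. (Cross-check: r(A) ≤ ||A||_2 ≈ 7.2591; equality holds whenever A is normal, though it can also hold for some non-normal A.)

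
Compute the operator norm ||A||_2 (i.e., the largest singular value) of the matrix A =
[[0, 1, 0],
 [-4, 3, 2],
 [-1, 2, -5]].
||A||_2 ≈ 5.4941 (= sqrt(largest eigenvalue of A^T A))

||A||_2 = sigma_max(A) = sqrt(lambda_max(A^T A)). Form the symmetric matrix M = A^T A =
[[17, -14, -3],
 [-14, 14, -4],
 [-3, -4, 29]].
Its characteristic polynomial (trace, sum of principal 2x2 minors, determinant of M give the coefficients) is
  p(λ) = det(λ I - M) = λ^3 - 60λ^2 + 916λ - 484.
No integer candidate from the rational root theorem (±divisors of 484) is a root, so the roots are irrational. The cubic discriminant is Δ = 611024 > 0, so there are three distinct real roots. p(0) = -484 and p(1) = 373 have opposite signs, so a root lies in (0, 1); Newton's method refines it to λ ≈ 0.5479. p(29) = 9 and p(30) = -4 have opposite signs, so a root lies in (29, 30); Newton's method refines it to λ ≈ 29.2669. p(30) = -4 and p(31) = 43 have opposite signs, so a root lies in (30, 31); Newton's method refines it to λ ≈ 30.1853. Check (Vieta): the three roots sum to 60, matching tr M = 60.
So the eigenvalues of A^T A are ≈ 0.5479, 29.2669, 30.1853 (all ≥ 0, as they must be for A^T A). The largest is λ_max ≈ 30.1853, hence ||A||_2 = sqrt(λ_max) ≈ 5.4941.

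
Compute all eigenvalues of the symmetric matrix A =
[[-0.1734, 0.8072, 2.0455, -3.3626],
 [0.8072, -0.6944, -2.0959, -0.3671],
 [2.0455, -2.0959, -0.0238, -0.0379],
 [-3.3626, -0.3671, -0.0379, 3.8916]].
sigma(A) ≈ {-4, -1, 2, 6}

A is real symmetric, so its spectrum consists of real eigenvalues. Expanding the characteristic polynomial of the displayed matrix gives
  det(λ I - A) = p(λ) = λ^4 + (-3)λ^3 + (-24)λ^2 + (28.0014)λ + (48.0027).
Solving p(λ) = 0 yields eigenvalues ≈ -4, -1, 2, 6. (A is shown rounded to 4 decimals, so these recover the underlying integer eigenvalues to within that precision.)
Verification: the trace of A = 3 equals the sum of eigenvalues 3, and det(A) ≈ 48.0027 matches the eigenvalue product 48.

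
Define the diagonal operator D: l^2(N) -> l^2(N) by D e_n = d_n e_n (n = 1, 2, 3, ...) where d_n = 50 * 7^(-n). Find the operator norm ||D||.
||D|| = 50/7 (attained at n = 1)

For D diagonal, ||D|| = sup_n |d_n|. The sequence d_n = 50 * 7^(-n) is positive and strictly decreasing (ratio 7^(-1) < 1), so the supremum is d_1 = 50/7. Hence ||D|| = 50/7.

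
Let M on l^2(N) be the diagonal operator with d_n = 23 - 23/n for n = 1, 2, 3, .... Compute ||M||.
||M|| = 23

For a diagonal operator on l^2 with entries d_n, ||M|| = sup_n |d_n|. Here d_1 = 0, d_2 = 23/2, ..., and d_n = 23 - 23/n increases monotonically toward 23. All terms lie in [0, 23), so |d_n| = d_n and the supremum is the limit 23, which is not attained by any individual d_n. Hence ||M|| = 23.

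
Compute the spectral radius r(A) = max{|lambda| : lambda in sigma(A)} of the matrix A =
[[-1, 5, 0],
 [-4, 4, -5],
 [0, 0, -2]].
r(A) = 4

The eigenvalues of A are the roots of its characteristic polynomial. With M = A (coefficients from the trace, the sum of principal 2x2 minors, and det A):
  p(λ) = det(λ I - M) = λ^3 - λ^2 + 10λ + 32.
By the rational root theorem any rational root is an integer divisor of 32. Testing λ = -2: p(-2) = -8 - 4 - 20 + 32 = 0, so λ = -2 is a root. Dividing out (λ + 2) leaves p(λ) = (λ + 2)(λ^2 - 3λ + 16). For λ^2 - 3λ + 16 the discriminant is -55. It is negative, so the roots are the complex-conjugate pair λ = 3/2 ± (sqrt(55)/2) i ≈ 1.5 ± 3.7081i. For a conjugate pair the product of the roots equals the constant term, so |λ|^2 = 16 and |λ| = sqrt(16) = 4.
Thus the eigenvalues (to 4 decimals) are 1.5 ± 3.7081i (modulus 4); -2 (modulus 2). The spectral radius is the largest modulus: r(A) = 4. (Cross-check: r(A) ≤ ||A||_2 ≈ 8.4394; equality holds whenever A is normal, though it can also hold for some non-normal A.)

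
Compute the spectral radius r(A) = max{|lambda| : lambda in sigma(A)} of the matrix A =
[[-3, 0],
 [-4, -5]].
r(A) = 5

The eigenvalues of A are the roots of its characteristic polynomial. With M = A (coefficients from the trace and determinant):
  p(λ) = det(λ I - M) = λ^2 + 8λ + 15.
For λ^2 + 8λ + 15 the discriminant is 4. It is a perfect square (2^2), so the roots are rational: λ = (-8 ± 2)/2 = -3, -5.
Thus the eigenvalues (to 4 decimals) are -3 (modulus 3); -5 (modulus 5). The spectral radius is the largest modulus: r(A) = 5. (Cross-check: r(A) ≤ ||A||_2 ≈ 6.7082; equality holds whenever A is normal, though it can also hold for some non-normal A.)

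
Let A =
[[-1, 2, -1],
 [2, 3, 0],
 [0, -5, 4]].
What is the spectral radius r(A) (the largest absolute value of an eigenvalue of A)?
r(A) ≈ 5.1172

The eigenvalues of A are the roots of its characteristic polynomial. With M = A (coefficients from the trace, the sum of principal 2x2 minors, and det A):
  p(λ) = det(λ I - M) = λ^3 - 6λ^2 + λ + 18.
No integer candidate from the rational root theorem (±divisors of 18) is a root, so the roots are irrational. The cubic discriminant is Δ = 4892 > 0, so there are three distinct real roots. p(-2) = -16 and p(-1) = 10 have opposite signs, so a root lies in (-2, -1); Newton's method refines it to λ ≈ -1.4853. p(2) = 4 and p(3) = -6 have opposite signs, so a root lies in (2, 3); Newton's method refines it to λ ≈ 2.3682. p(5) = -2 and p(6) = 24 have opposite signs, so a root lies in (5, 6); Newton's method refines it to λ ≈ 5.1172. Check (Vieta): the three roots sum to 6, matching tr M = 6.
Thus the eigenvalues (to 4 decimals) are -1.4853 (modulus 1.4853); 2.3682 (modulus 2.3682); 5.1172 (modulus 5.1172). The spectral radius is the largest modulus: r(A) ≈ 5.1172. (Cross-check: r(A) ≤ ||A||_2 ≈ 7.2146; equality holds whenever A is normal, though it can also hold for some non-normal A.)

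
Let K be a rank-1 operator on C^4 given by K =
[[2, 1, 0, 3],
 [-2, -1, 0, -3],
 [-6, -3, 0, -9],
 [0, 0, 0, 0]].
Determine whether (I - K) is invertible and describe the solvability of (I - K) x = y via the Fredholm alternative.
(I - K) is singular (det(I - K) = 0, i.e. 1 ∈ sigma(K)). (I - K) x = y is solvable iff y ⊥ ker((I - K)^*) = span{(-2, -1, 0, -3)}, i.e. iff -2y_1 - y_2 - 3y_4 = 0. When solvable, the solutions are x = y + c·(-1, 1, 3, 0), c arbitrary (ker(I - K) = span{(-1, 1, 3, 0)}, dimension 1).

K has rank 1, so it is an outer product K = u v^T: every row of K is a multiple of one row vector. Reading off the entries, u = (-1, 1, 3, 0) and v = (-2, -1, 0, -3) (row i of K equals u_i·v^T). A rank-one matrix u v^T satisfies K u = u (v·u) and kills the (3)-dimensional subspace v^⊥, so its characteristic polynomial is lambda^3 (lambda - v·u) with v·u = tr K = 1. Hence the eigenvalues of I - K are 1 (multiplicity 3) and 1 - (1) = 0, so det(I - K) = 0. (Direct check: I - K =
[[-1, -1, 0, -3],
 [2, 2, 0, 3],
 [6, 3, 1, 9],
 [0, 0, 0, 1]]
has determinant 0.) So 1 is an eigenvalue of K and (I - K) is not invertible. The finite-dimensional Fredholm alternative says: either (I - K) is invertible, or ker(I - K) ≠ {0} and then range(I - K) = ker((I - K)^*)^⊥, with dim ker(I - K) = dim ker((I - K)^*). We are in the second case, so we need both kernels. Kernel of I - K: (I - K) u = u - u (v·u) = u - u = 0, so ker(I - K) = span{u} = span{(-1, 1, 3, 0)} (it is exactly 1-dimensional because rank(I - K) = 3). Kernel of the adjoint: K is real, so (I - K)^* = I - K^T = I - v u^T, and (I - v u^T) v = v - v (u·v) = 0; hence ker((I - K)^*) = span{v} = span{(-2, -1, 0, -3)}. Therefore (I - K) x = y is solvable iff <y, v> = 0, i.e. iff -2y_1 - y_2 - 3y_4 = 0. When this holds, K y = u (v·y) = 0, so (I - K) y = y and x = y is a particular solution; the full solution set is the line x = y + c·u = y + c·(-1, 1, 3, 0), c ∈ C.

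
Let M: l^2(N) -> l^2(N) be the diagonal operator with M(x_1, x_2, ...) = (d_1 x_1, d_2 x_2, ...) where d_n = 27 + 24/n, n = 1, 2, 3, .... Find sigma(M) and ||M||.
sigma(M) = {27 + 24/n : n ≥ 1} ∪ {27}; ||M|| = 51

A bounded diagonal operator on l^2 with diagonal entries d_n has spectrum equal to the closure of {d_n : n ≥ 1}: every d_n is an eigenvalue (with eigenvector e_n), so {d_n} ⊂ sigma(M); the spectrum is closed, so its closure is too; and for lambda not in the closure, (M - lambda I) has bounded inverse (the diagonal entries 1/(d_n - lambda) are bounded). For our sequence d_n = 27 + 24/n, n = 1, 2, 3, ...:
  - {d_n} = {27 + 24/n : n ≥ 1}; the only limit point is 27
  - closure = {27 + 24/n : n ≥ 1} ∪ {27}
For the norm: a diagonal operator has ||M|| = sup_n |d_n|. Here d_n = 27 + 24/n is positive and decreasing, so sup_n |d_n| = d_1 = 27 + 24 = 51. So ||M|| = 51.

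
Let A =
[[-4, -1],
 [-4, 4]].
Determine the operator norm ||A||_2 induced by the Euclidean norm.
||A||_2 = sqrt((49 + sqrt(801))/2) ≈ 6.217 (= sqrt(largest eigenvalue of A^T A))

||A||_2 = sigma_max(A) = sqrt(lambda_max(A^T A)). Form the symmetric matrix M = A^T A =
[[32, -12],
 [-12, 17]].
Its characteristic polynomial (trace, determinant of M give the coefficients) is
  p(λ) = det(λ I - M) = λ^2 - 49λ + 400.
For λ^2 - 49λ + 400 the discriminant is 801. It is nonnegative but not a perfect square, so the roots are real and irrational: λ = (49 ± sqrt(801))/2 ≈ 38.651, 10.349.
So the eigenvalues of A^T A are ≈ 10.349, 38.651 (all ≥ 0, as they must be for A^T A). The largest is λ_max = (49 + sqrt(801))/2 ≈ 38.651, hence ||A||_2 = sqrt(λ_max) = sqrt((49 + sqrt(801))/2) ≈ 6.217.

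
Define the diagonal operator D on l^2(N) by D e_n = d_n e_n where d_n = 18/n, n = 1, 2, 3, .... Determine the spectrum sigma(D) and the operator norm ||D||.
sigma(D) = {18/n : n ≥ 1} ∪ {0}; ||D|| = 18

A bounded diagonal operator on l^2 with diagonal entries d_n has spectrum equal to the closure of {d_n : n ≥ 1}: every d_n is an eigenvalue (with eigenvector e_n), so {d_n} ⊂ sigma(D); the spectrum is closed, so its closure is too; and for lambda not in the closure, (D - lambda I) has bounded inverse (the diagonal entries 1/(d_n - lambda) are bounded). For our sequence d_n = 18/n, n = 1, 2, 3, ...:
  - {d_n} = {18/n : n ≥ 1}; the only limit point is 0
  - closure = {18/n : n ≥ 1} ∪ {0}
For the norm: a diagonal operator has ||D|| = sup_n |d_n|. Here d_n = 18/n is positive and decreasing, so sup_n |d_n| = d_1 = 18. So ||D|| = 18.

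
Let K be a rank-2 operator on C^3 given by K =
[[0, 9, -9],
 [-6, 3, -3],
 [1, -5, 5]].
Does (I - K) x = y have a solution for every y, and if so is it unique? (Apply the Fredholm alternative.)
(I - K) is invertible (det(I - K) = 56 ≠ 0), so for every y in C^3 the equation (I - K) x = y has a unique solution.

K has rank 2 and factors as K = U V^T = u1 v1^T + u2 v2^T with u1 = (-3, 3, 1), v1 = (-1, -1, 1), u2 = (-3, -3, 2), v2 = (1, -2, 2) (multiplying out reproduces the displayed K). The nonzero eigenvalues of U V^T coincide with those of the 2 x 2 matrix G = V^T U = [[v1·u1, v1·u2], [v2·u1, v2·u2]] = [[1, 8], [-7, 7]], and by the Sylvester determinant identity det(I_3 - U V^T) = det(I_2 - V^T U) = det([[0, -8], [7, -6]]) = (0)(-6) - (-8)(7) = 56. (Direct check: I - K =
[[1, -9, 9],
 [6, -2, 3],
 [-1, 5, -4]]
has determinant 56.) The finite-dimensional Fredholm alternative says: either (I - K) is invertible, or ker(I - K) ≠ {0} and then range(I - K) = ker((I - K)^*)^⊥, with dim ker(I - K) = dim ker((I - K)^*). Since det(I - K) ≠ 0, 1 is not an eigenvalue of K and ker(I - K) = {0}, so we are in the first case: for every y there is a unique x = (I - K)^(-1) y. (Explicitly, by the Woodbury identity, (I - U V^T)^(-1) = I + U (I_2 - G)^(-1) V^T.)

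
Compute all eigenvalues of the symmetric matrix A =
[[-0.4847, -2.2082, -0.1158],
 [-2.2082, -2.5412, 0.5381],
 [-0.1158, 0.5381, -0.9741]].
sigma(A) ≈ {-4, -1, 1}

A is real symmetric, so its spectrum consists of real eigenvalues. Expanding the characteristic polynomial of the displayed matrix gives
  det(λ I - A) = p(λ) = λ^3 + (4)λ^2 + (-1)λ + (-4).
Solving p(λ) = 0 yields eigenvalues ≈ -4, -1, 1. (A is shown rounded to 4 decimals, so these recover the underlying integer eigenvalues to within that precision.)
Verification: the trace of A = -4 equals the sum of eigenvalues -4, and det(A) ≈ 3.9997 matches the eigenvalue product 4.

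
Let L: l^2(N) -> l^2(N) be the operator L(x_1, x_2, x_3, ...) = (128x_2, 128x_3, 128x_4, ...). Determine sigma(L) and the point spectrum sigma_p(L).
sigma(L) = closed disk {z in C : |z| ≤ 128}; sigma_p(L) = open disk {z in C : |z| < 128}

Note L = 128·V where V is the unit left shift (V x)_k = x_{k+1}; so sigma(L) = 128·sigma(V) and ||L|| = 128||V||. ||L x||^2 = 16384sum_{k≥2} |x_k|^2 ≤ 16384||x||^2, with equality on {x : x_1 = 0}, so ||L|| = 128. For any lambda with |lambda| < 128, set r = lambda/128 (|r| < 1); the vector x = (1, r, r^2, ...) is in l^2 and satisfies L x = 128(r, r^2, ...) = lambda x, so lambda is an eigenvalue. On the boundary |lambda| = 128 the geometric series diverges, so no l^2 eigenvector exists, but these lambda lie in the approximate point spectrum. Hence sigma(L) is the closed disk of radius 128 and sigma_p(L) is the open disk.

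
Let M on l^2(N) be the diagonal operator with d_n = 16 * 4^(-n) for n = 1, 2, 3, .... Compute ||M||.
||M|| = 4 (attained at n = 1)

For M diagonal, ||M|| = sup_n |d_n|. The sequence d_n = 16 * 4^(-n) is positive and strictly decreasing (ratio 4^(-1) < 1), so the supremum is d_1 = 16/4 = 4. Hence ||M|| = 4.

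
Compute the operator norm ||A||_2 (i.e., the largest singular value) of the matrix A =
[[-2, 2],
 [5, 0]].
||A||_2 = sqrt((33 + sqrt(689))/2) ≈ 5.4428 (= sqrt(largest eigenvalue of A^T A))

||A||_2 = sigma_max(A) = sqrt(lambda_max(A^T A)). Form the symmetric matrix M = A^T A =
[[29, -4],
 [-4, 4]].
Its characteristic polynomial (trace, determinant of M give the coefficients) is
  p(λ) = det(λ I - M) = λ^2 - 33λ + 100.
For λ^2 - 33λ + 100 the discriminant is 689. It is nonnegative but not a perfect square, so the roots are real and irrational: λ = (33 ± sqrt(689))/2 ≈ 29.6244, 3.3756.
So the eigenvalues of A^T A are ≈ 3.3756, 29.6244 (all ≥ 0, as they must be for A^T A). The largest is λ_max = (33 + sqrt(689))/2 ≈ 29.6244, hence ||A||_2 = sqrt(λ_max) = sqrt((33 + sqrt(689))/2) ≈ 5.4428.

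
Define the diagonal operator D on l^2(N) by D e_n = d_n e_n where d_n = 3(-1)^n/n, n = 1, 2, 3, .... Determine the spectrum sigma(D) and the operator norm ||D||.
sigma(D) = {3(-1)^n/n : n ≥ 1} ∪ {0}; ||D|| = 3

A bounded diagonal operator on l^2 with diagonal entries d_n has spectrum equal to the closure of {d_n : n ≥ 1}: every d_n is an eigenvalue (with eigenvector e_n), so {d_n} ⊂ sigma(D); the spectrum is closed, so its closure is too; and for lambda not in the closure, (D - lambda I) has bounded inverse (the diagonal entries 1/(d_n - lambda) are bounded). For our sequence d_n = 3(-1)^n/n, n = 1, 2, 3, ...:
  - {d_n} = {3(-1)^n/n : n ≥ 1}; the only limit point is 0
  - closure = {3(-1)^n/n : n ≥ 1} ∪ {0}
For the norm: a diagonal operator has ||D|| = sup_n |d_n|. Here |d_n| = 3/n is decreasing, so sup_n |d_n| = |d_1| = 3. So ||D|| = 3.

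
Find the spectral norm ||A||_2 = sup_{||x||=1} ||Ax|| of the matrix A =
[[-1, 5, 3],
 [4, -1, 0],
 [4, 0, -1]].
||A||_2 ≈ 6.7366 (= sqrt(largest eigenvalue of A^T A))

||A||_2 = sigma_max(A) = sqrt(lambda_max(A^T A)). Form the symmetric matrix M = A^T A =
[[33, -9, -7],
 [-9, 26, 15],
 [-7, 15, 10]].
Its characteristic polynomial (trace, sum of principal 2x2 minors, determinant of M give the coefficients) is
  p(λ) = det(λ I - M) = λ^3 - 69λ^2 + 1093λ - 961.
No integer candidate from the rational root theorem (±divisors of 961) is a root, so the roots are irrational. The cubic discriminant is Δ = 481558064 > 0, so there are three distinct real roots. p(0) = -961 and p(1) = 64 have opposite signs, so a root lies in (0, 1); Newton's method refines it to λ ≈ 0.9335. p(22) = 337 and p(23) = -156 have opposite signs, so a root lies in (22, 23); Newton's method refines it to λ ≈ 22.6841. p(45) = -376 and p(46) = 649 have opposite signs, so a root lies in (45, 46); Newton's method refines it to λ ≈ 45.3824. Check (Vieta): the three roots sum to 69, matching tr M = 69.
So the eigenvalues of A^T A are ≈ 0.9335, 22.6841, 45.3824 (all ≥ 0, as they must be for A^T A). The largest is λ_max ≈ 45.3824, hence ||A||_2 = sqrt(λ_max) ≈ 6.7366.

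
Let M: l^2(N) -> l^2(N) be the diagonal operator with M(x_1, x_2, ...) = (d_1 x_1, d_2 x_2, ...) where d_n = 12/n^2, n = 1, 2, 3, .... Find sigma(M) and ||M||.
sigma(M) = {12/n^2 : n ≥ 1} ∪ {0}; ||M|| = 12

A bounded diagonal operator on l^2 with diagonal entries d_n has spectrum equal to the closure of {d_n : n ≥ 1}: every d_n is an eigenvalue (with eigenvector e_n), so {d_n} ⊂ sigma(M); the spectrum is closed, so its closure is too; and for lambda not in the closure, (M - lambda I) has bounded inverse (the diagonal entries 1/(d_n - lambda) are bounded). For our sequence d_n = 12/n^2, n = 1, 2, 3, ...:
  - {d_n} = {12/n^2 : n ≥ 1}; the only limit point is 0
  - closure = {12/n^2 : n ≥ 1} ∪ {0}
For the norm: a diagonal operator has ||M|| = sup_n |d_n|. Here d_n = 12/n^2 is positive and decreasing, so sup_n |d_n| = d_1 = 12. So ||M|| = 12.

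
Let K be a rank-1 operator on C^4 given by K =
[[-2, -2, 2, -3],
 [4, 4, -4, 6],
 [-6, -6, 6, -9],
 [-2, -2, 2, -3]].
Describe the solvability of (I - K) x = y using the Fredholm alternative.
(I - K) is invertible (det(I - K) = -4 ≠ 0), so for every y in C^4 the equation (I - K) x = y has a unique solution.

K has rank 1, so it is an outer product K = u v^T: every row of K is a multiple of one row vector. Reading off the entries, u = (1, -2, 3, 1) and v = (-2, -2, 2, -3) (row i of K equals u_i·v^T). A rank-one matrix u v^T satisfies K u = u (v·u) and kills the (3)-dimensional subspace v^⊥, so its characteristic polynomial is lambda^3 (lambda - v·u) with v·u = tr K = 5. Hence the eigenvalues of I - K are 1 (multiplicity 3) and 1 - (5) = -4, so det(I - K) = -4. (Direct check: I - K =
[[3, 2, -2, 3],
 [-4, -3, 4, -6],
 [6, 6, -5, 9],
 [2, 2, -2, 4]]
has determinant -4.) The finite-dimensional Fredholm alternative says: either (I - K) is invertible, or ker(I - K) ≠ {0} and then range(I - K) = ker((I - K)^*)^⊥, with dim ker(I - K) = dim ker((I - K)^*). Since det(I - K) ≠ 0, 1 is not an eigenvalue of K and ker(I - K) = {0}, so we are in the first case: for every y there is a unique x = (I - K)^(-1) y. Explicitly, by the Sherman–Morrison formula, (I - u v^T)^(-1) = I + u v^T/(1 - v·u), i.e. (I - K)^(-1) = I + K/(-4).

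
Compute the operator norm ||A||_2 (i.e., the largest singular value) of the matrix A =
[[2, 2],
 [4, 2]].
||A||_2 = sqrt((28 + sqrt(720))/2) ≈ 5.2361 (= sqrt(largest eigenvalue of A^T A))

||A||_2 = sigma_max(A) = sqrt(lambda_max(A^T A)). Form the symmetric matrix M = A^T A =
[[20, 12],
 [12, 8]].
Its characteristic polynomial (trace, determinant of M give the coefficients) is
  p(λ) = det(λ I - M) = λ^2 - 28λ + 16.
For λ^2 - 28λ + 16 the discriminant is 720. It is nonnegative but not a perfect square, so the roots are real and irrational: λ = (28 ± sqrt(720))/2 ≈ 27.4164, 0.5836.
So the eigenvalues of A^T A are ≈ 0.5836, 27.4164 (all ≥ 0, as they must be for A^T A). The largest is λ_max = (28 + sqrt(720))/2 ≈ 27.4164, hence ||A||_2 = sqrt(λ_max) = sqrt((28 + sqrt(720))/2) ≈ 5.2361.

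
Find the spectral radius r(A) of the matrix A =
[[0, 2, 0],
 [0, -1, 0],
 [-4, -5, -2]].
r(A) = 2

The eigenvalues of A are the roots of its characteristic polynomial. With M = A (coefficients from the trace, the sum of principal 2x2 minors, and det A):
  p(λ) = det(λ I - M) = λ^3 + 3λ^2 + 2λ.
The constant term is 0, so λ = 0 is a root. Dividing out λ leaves p(λ) = λ(λ^2 + 3λ + 2). For λ^2 + 3λ + 2 the discriminant is 1. It is a perfect square (1^2), so the roots are rational: λ = (-3 ± 1)/2 = -1, -2.
Thus the eigenvalues (to 4 decimals) are -1 (modulus 1); -2 (modulus 2); 0 (modulus 0). The spectral radius is the largest modulus: r(A) = 2. (Cross-check: r(A) ≤ ||A||_2 ≈ 6.9219; equality holds whenever A is normal, though it can also hold for some non-normal A.)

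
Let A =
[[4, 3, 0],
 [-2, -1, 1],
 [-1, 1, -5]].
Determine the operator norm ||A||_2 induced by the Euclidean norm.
||A||_2 ≈ 5.4997 (= sqrt(largest eigenvalue of A^T A))

||A||_2 = sigma_max(A) = sqrt(lambda_max(A^T A)). Form the symmetric matrix M = A^T A =
[[21, 13, 3],
 [13, 11, -6],
 [3, -6, 26]].
Its characteristic polynomial (trace, sum of principal 2x2 minors, determinant of M give the coefficients) is
  p(λ) = det(λ I - M) = λ^3 - 58λ^2 + 849λ - 289.
No integer candidate from the rational root theorem (±divisors of 289) is a root, so the roots are irrational. The cubic discriminant is Δ = 5286713 > 0, so there are three distinct real roots. p(0) = -289 and p(1) = 503 have opposite signs, so a root lies in (0, 1); Newton's method refines it to λ ≈ 0.3487. p(27) = 35 and p(28) = -37 have opposite signs, so a root lies in (27, 28); Newton's method refines it to λ ≈ 27.4045. p(30) = -19 and p(31) = 83 have opposite signs, so a root lies in (30, 31); Newton's method refines it to λ ≈ 30.2469. Check (Vieta): the three roots sum to 58, matching tr M = 58.
So the eigenvalues of A^T A are ≈ 0.3487, 27.4045, 30.2469 (all ≥ 0, as they must be for A^T A). The largest is λ_max ≈ 30.2469, hence ||A||_2 = sqrt(λ_max) ≈ 5.4997.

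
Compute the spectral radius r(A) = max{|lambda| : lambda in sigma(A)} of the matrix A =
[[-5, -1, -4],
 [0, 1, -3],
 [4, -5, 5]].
r(A) ≈ 6.518

The eigenvalues of A are the roots of its characteristic polynomial. With M = A (coefficients from the trace, the sum of principal 2x2 minors, and det A):
  p(λ) = det(λ I - M) = λ^3 - λ^2 - 24λ - 78.
No integer candidate from the rational root theorem (±divisors of 78) is a root, so the roots are irrational. The cubic discriminant is Δ = -142404 < 0, so there is one real root and a complex-conjugate pair. p(6) = -42 and p(7) = 48 have opposite signs, so a root lies in (6, 7); Newton's method refines it to λ ≈ 6.518. Dividing out (λ - (6.518)) leaves approximately λ^2 + 5.518λ + 11.9668. For λ^2 + 5.518λ + 11.9668 the discriminant is -17.4184. It is negative, so the remaining roots are the complex-conjugate pair λ ≈ -2.759 ± 2.0868i. Their product equals the constant term, so |λ|^2 ≈ 11.9668 and |λ| ≈ 3.4593.
Thus the eigenvalues (to 4 decimals) are 6.518 (modulus 6.518); -2.759 ± 2.0868i (modulus 3.4593). The spectral radius is the largest modulus: r(A) ≈ 6.518. (Cross-check: r(A) ≤ ||A||_2 ≈ 9.8447; equality holds whenever A is normal, though it can also hold for some non-normal A.)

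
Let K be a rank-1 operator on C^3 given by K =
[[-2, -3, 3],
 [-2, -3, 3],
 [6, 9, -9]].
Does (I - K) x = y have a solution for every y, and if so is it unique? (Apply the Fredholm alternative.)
(I - K) is invertible (det(I - K) = 15 ≠ 0), so for every y in C^3 the equation (I - K) x = y has a unique solution.

K has rank 1, so it is an outer product K = u v^T: every row of K is a multiple of one row vector. Reading off the entries, u = (-1, -1, 3) and v = (2, 3, -3) (row i of K equals u_i·v^T). A rank-one matrix u v^T satisfies K u = u (v·u) and kills the (2)-dimensional subspace v^⊥, so its characteristic polynomial is lambda^2 (lambda - v·u) with v·u = tr K = -14. Hence the eigenvalues of I - K are 1 (multiplicity 2) and 1 - (-14) = 15, so det(I - K) = 15. (Direct check: I - K =
[[3, 3, -3],
 [2, 4, -3],
 [-6, -9, 10]]
has determinant 15.) The finite-dimensional Fredholm alternative says: either (I - K) is invertible, or ker(I - K) ≠ {0} and then range(I - K) = ker((I - K)^*)^⊥, with dim ker(I - K) = dim ker((I - K)^*). Since det(I - K) ≠ 0, 1 is not an eigenvalue of K and ker(I - K) = {0}, so we are in the first case: for every y there is a unique x = (I - K)^(-1) y. Explicitly, by the Sherman–Morrison formula, (I - u v^T)^(-1) = I + u v^T/(1 - v·u), i.e. (I - K)^(-1) = I + K/(15).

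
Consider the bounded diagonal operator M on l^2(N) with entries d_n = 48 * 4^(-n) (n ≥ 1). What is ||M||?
||M|| = 12 (attained at n = 1)

For M diagonal, ||M|| = sup_n |d_n|. The sequence d_n = 48 * 4^(-n) is positive and strictly decreasing (ratio 4^(-1) < 1), so the supremum is d_1 = 48/4 = 12. Hence ||M|| = 12.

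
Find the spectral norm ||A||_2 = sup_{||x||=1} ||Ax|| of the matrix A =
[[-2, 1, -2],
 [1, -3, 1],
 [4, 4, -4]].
||A||_2 ≈ 7.235 (= sqrt(largest eigenvalue of A^T A))

||A||_2 = sigma_max(A) = sqrt(lambda_max(A^T A)). Form the symmetric matrix M = A^T A =
[[21, 11, -11],
 [11, 26, -21],
 [-11, -21, 21]].
Its characteristic polynomial (trace, sum of principal 2x2 minors, determinant of M give the coefficients) is
  p(λ) = det(λ I - M) = λ^3 - 68λ^2 + 850λ - 1600.
No integer candidate from the rational root theorem (±divisors of 1600) is a root, so the roots are irrational. The cubic discriminant is Δ = 467495200 > 0, so there are three distinct real roots. p(2) = -164 and p(3) = 365 have opposite signs, so a root lies in (2, 3); Newton's method refines it to λ ≈ 2.2866. p(13) = 155 and p(14) = -284 have opposite signs, so a root lies in (13, 14); Newton's method refines it to λ ≈ 13.3677. p(52) = -664 and p(53) = 1315 have opposite signs, so a root lies in (52, 53); Newton's method refines it to λ ≈ 52.3457. Check (Vieta): the three roots sum to 68, matching tr M = 68.
So the eigenvalues of A^T A are ≈ 2.2866, 13.3677, 52.3457 (all ≥ 0, as they must be for A^T A). The largest is λ_max ≈ 52.3457, hence ||A||_2 = sqrt(λ_max) ≈ 7.235.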